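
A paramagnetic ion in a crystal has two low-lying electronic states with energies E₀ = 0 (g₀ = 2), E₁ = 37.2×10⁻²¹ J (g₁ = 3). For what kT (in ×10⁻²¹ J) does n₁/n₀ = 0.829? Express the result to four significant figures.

n₁/n₀ = (g₁/g₀) exp[−(E₁−E₀)/kT] = 0.829.
⇒ (E₁−E₀)/kT = ln((3/2)/0.829) = ln(1.80941) = 0.593001.
kT = 37.2 ×10⁻²¹ J / 0.593001 = 62.73 ×10⁻²¹ J.

62.73 ×10⁻²¹ J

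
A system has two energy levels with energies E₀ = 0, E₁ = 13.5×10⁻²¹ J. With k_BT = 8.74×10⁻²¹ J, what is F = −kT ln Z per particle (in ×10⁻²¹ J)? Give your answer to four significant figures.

-1.690 ×10⁻²¹ J

Eᵢ/kT = 0, 1.54462.
Z = Σ e^(−Eᵢ/kT) = e^(−0) + e^(−1.54462) = 1.00000 + 0.213393 = 1.21339.
F = −kT ln Z = −8.74 × ln(1.21339) = −8.74 × 0.193418 = -1.690 ×10⁻²¹ J.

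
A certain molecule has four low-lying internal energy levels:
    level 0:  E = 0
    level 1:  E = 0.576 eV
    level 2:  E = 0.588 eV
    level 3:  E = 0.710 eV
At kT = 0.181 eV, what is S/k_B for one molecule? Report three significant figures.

0.401

Eᵢ/kT = 0, 3.1823, 3.2486, 3.9227.
Z = Σ e^(−Eᵢ/kT) = e^(−0) + e^(−3.1823) + e^(−3.2486) + e^(−3.9227) = 1.0000 + 0.041490 + 0.038829 + 0.019788 = 1.1001.
⟨E⟩ = Σ EᵢPᵢ = 0.055249 eV.
S/k_B = ln Z + ⟨E⟩/kT = ln(1.1001) + 0.055249/0.181 = 0.095401 + 0.30524 = 0.401.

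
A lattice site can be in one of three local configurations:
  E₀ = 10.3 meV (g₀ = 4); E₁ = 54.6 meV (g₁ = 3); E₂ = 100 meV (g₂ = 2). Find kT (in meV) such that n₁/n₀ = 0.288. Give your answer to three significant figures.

n₁/n₀ = (g₁/g₀) exp[−(E₁−E₀)/kT] = 0.288.
⇒ (E₁−E₀)/kT = ln((3/4)/0.288) = ln(2.6042) = 0.95713.
kT = 44.3 meV / 0.95713 = 46.3 meV.

46.3 meV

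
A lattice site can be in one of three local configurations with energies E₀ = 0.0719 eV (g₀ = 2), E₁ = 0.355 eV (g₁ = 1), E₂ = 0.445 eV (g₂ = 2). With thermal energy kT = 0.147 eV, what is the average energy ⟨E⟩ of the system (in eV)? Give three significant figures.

Eᵢ/kT = 0.48912, 2.4150, 3.0272.
Z = Σ gᵢe^(−Eᵢ/kT) = 2·e^(−0.48912) + 1·e^(−2.4150) + 2·e^(−3.0272) = 1.2263 + 0.089367 + 0.096902 = 1.4126.
⟨E⟩ = Σ Eᵢ gᵢe^(−Eᵢ/kT) / Z = (0.0719·1.2263 + 0.355·0.089367 + 0.445·0.096902) / 1.4126 = 0.115 eV.

0.115 eV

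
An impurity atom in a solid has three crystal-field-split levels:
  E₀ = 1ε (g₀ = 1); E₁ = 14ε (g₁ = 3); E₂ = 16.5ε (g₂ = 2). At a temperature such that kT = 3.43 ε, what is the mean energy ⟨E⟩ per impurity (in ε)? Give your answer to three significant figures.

Eᵢ/kT = 0.29155, 4.0816, 4.8105.
Z = Σ gᵢe^(−Eᵢ/kT) = 1·e^(−0.29155) + 3·e^(−4.0816) + 2·e^(−4.8105) = 0.74710 + 0.050641 + 0.016288 = 0.81403.
⟨E⟩ = Σ Eᵢ gᵢe^(−Eᵢ/kT) / Z = (1·0.74710 + 14·0.050641 + 16.5·0.016288) / 0.81403 = 2.12 ε.

2.12 ε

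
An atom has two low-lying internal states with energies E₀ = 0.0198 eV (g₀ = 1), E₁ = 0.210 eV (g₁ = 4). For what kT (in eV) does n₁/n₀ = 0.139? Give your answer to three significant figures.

0.0566 eV

n₁/n₀ = (g₁/g₀) exp[−(E₁−E₀)/kT] = 0.139.
⇒ (E₁−E₀)/kT = ln((4/1)/0.139) = ln(28.777) = 3.3596.
kT = 0.1902 eV / 3.3596 = 0.0566 eV.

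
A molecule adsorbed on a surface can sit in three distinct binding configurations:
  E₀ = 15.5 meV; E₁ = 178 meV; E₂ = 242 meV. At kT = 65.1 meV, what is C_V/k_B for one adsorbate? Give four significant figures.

Eᵢ/kT = 0.238095, 2.73425, 3.71736.
Z = Σ e^(−Eᵢ/kT) = e^(−0.238095) + e^(−2.73425) + e^(−3.71736) = 0.788128 + 0.0649427 + 0.0242980 = 0.877369.
⟨E⟩ = 33.8009 meV, ⟨E²⟩ = 4182.94 meV².
C_V/k_B = (⟨E²⟩ − ⟨E⟩²)/(kT)² = (4182.94 − 1142.50)/4238.01 = 0.7174.

0.7174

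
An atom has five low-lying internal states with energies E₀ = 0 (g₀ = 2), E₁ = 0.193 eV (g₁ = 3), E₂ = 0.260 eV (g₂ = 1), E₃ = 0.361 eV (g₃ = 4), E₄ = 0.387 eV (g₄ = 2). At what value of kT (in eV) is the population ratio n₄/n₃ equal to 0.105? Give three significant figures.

0.0167 eV

n₄/n₃ = (g₄/g₃) exp[−(E₄−E₃)/kT] = 0.105.
⇒ (E₄−E₃)/kT = ln((2/4)/0.105) = ln(4.7619) = 1.5606.
kT = 0.026 eV / 1.5606 = 0.0167 eV.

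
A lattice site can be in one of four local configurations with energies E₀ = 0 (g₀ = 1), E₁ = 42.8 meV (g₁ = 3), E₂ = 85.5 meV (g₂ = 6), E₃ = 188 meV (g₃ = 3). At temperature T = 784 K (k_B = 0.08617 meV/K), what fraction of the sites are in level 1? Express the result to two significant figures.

k_BT = 0.08617 × 784 K = 67.56 meV.
Eᵢ/kT = 0, 0.6335, 1.266, 2.783.
Z = Σ gᵢe^(−Eᵢ/kT) = 1·e^(−0) + 3·e^(−0.6335) + 6·e^(−1.266) + 3·e^(−2.783) = 1.000 + 1.592 + 1.692 + 0.1856 = 4.470.
P₁ = g₁ e^(−E₁/kT) / Z = 1.592/4.470 = 0.36.

0.36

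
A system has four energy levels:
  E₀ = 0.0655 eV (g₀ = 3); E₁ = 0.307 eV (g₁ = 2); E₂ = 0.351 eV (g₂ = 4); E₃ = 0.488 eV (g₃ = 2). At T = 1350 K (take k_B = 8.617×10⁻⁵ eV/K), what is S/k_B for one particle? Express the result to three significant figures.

1.72

k_BT = 8.617×10⁻⁵ × 1350 K = 0.11633 eV.
Eᵢ/kT = 0.56305, 2.6390, 3.0173, 4.1950.
Z = Σ gᵢe^(−Eᵢ/kT) = 3·e^(−0.56305) + 2·e^(−2.6390) + 4·e^(−3.0173) + 2·e^(−4.1950) = 1.7084 + 0.14287 + 0.19573 + 0.030141 = 2.0771.
⟨E⟩ = Σ EᵢPᵢ = 0.11515 eV.
S/k_B = ln Z + ⟨E⟩/kT = ln(2.0771) + 0.11515/0.11633 = 0.73097 + 0.98986 = 1.72.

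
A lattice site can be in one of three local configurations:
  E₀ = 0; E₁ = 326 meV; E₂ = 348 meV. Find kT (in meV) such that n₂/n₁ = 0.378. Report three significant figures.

22.6 meV

n₂/n₁ = exp[−(E₂−E₁)/kT] = 0.378.
⇒ (E₂−E₁)/kT = ln(1/0.378) = ln(2.6455) = 0.97286.
kT = 22 meV / 0.97286 = 22.6 meV.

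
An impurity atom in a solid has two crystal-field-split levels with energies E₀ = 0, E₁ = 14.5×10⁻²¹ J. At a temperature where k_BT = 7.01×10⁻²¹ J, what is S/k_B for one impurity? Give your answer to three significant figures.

0.351

Eᵢ/kT = 0, 2.0685.
Z = Σ e^(−Eᵢ/kT) = e^(−0) + e^(−2.0685) = 1.0000 + 0.12638 = 1.1264.
⟨E⟩ = Σ EᵢPᵢ = 1.6269 ×10⁻²¹ J.
S/k_B = ln Z + ⟨E⟩/kT = ln(1.1264) + 1.6269/7.01 = 0.11903 + 0.23208 = 0.351.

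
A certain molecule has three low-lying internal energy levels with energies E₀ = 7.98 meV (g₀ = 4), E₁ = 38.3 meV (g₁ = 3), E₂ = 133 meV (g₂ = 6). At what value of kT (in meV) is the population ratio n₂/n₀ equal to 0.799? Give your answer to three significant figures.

198 meV

n₂/n₀ = (g₂/g₀) exp[−(E₂−E₀)/kT] = 0.799.
⇒ (E₂−E₀)/kT = ln((6/4)/0.799) = ln(1.8773) = 0.62983.
kT = 125.02 meV / 0.62983 = 198 meV.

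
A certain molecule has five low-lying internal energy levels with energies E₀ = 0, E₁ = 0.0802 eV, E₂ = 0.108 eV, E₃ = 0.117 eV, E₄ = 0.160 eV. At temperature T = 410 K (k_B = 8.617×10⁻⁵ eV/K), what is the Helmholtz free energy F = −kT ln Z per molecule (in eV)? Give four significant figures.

k_BT = 8.617×10⁻⁵ × 410 K = 0.0353297 eV.
Eᵢ/kT = 0, 2.27004, 3.05692, 3.31166, 4.52877.
Z = Σ e^(−Eᵢ/kT) = e^(−0) + e^(−2.27004) + e^(−3.05692) + e^(−3.31166) + e^(−4.52877) = 1.00000 + 0.103308 + 0.0470323 + 0.0364556 + 0.0107939 = 1.19759.
F = −kT ln Z = −0.0353297 × ln(1.19759) = −0.0353297 × 0.180311 = -0.006370 eV.

-0.006370 eV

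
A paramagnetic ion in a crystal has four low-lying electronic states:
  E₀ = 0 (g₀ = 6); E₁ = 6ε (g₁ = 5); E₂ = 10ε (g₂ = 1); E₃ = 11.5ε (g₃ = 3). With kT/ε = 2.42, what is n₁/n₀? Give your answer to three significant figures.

0.0698

n₁/n₀ = (g₁/g₀) exp[−(E₁−E₀)/kT] = (5/6) × exp(−(6ε)/(2.42ε)) = (5/6) × exp(-2.4793) = 0.0698.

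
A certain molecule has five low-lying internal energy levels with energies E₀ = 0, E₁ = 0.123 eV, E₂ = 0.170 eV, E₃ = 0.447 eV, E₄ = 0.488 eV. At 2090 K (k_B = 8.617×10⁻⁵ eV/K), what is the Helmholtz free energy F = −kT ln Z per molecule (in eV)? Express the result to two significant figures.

-0.13 eV

k_BT = 8.617×10⁻⁵ × 2090 K = 0.1801 eV.
Eᵢ/kT = 0, 0.6830, 0.9439, 2.482, 2.710.
Z = Σ e^(−Eᵢ/kT) = e^(−0) + e^(−0.6830) + e^(−0.9439) + e^(−2.482) + e^(−2.710) = 1.000 + 0.5051 + 0.3891 + 0.08358 + 0.06654 = 2.044.
F = −kT ln Z = −0.1801 × ln(2.044) = −0.1801 × 0.7149 = -0.13 eV.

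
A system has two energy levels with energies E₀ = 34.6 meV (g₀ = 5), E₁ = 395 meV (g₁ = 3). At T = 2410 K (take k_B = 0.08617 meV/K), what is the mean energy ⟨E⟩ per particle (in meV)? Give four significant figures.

69.08 meV

k_BT = 0.08617 × 2410 K = 207.670 meV.
Eᵢ/kT = 0.166610, 1.90206.
Z = Σ gᵢe^(−Eᵢ/kT) = 5·e^(−0.166610) + 3·e^(−1.90206) = 4.23265 + 0.447782 = 4.68043.
⟨E⟩ = Σ Eᵢ gᵢe^(−Eᵢ/kT) / Z = (34.6·4.23265 + 395·0.447782) / 4.68043 = 69.08 meV.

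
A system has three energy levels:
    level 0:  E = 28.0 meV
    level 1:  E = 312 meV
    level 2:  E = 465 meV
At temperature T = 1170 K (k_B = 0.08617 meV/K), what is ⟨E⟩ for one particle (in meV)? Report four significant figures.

k_BT = 0.08617 × 1170 K = 100.819 meV.
Eᵢ/kT = 0.277725, 3.09465, 4.61223.
Z = Σ e^(−Eᵢ/kT) = e^(−0.277725) + e^(−3.09465) + e^(−4.61223) = 0.757505 + 0.0452909 + 0.00992965 = 0.812726.
⟨E⟩ = Σ Eᵢ e^(−Eᵢ/kT) / Z = (28.0·0.757505 + 312·0.0452909 + 465·0.00992965) / 0.812726 = 49.17 meV.

49.17 meV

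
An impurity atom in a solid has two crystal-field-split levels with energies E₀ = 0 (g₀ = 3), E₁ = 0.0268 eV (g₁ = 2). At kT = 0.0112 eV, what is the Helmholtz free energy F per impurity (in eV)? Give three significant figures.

-0.0130 eV

Eᵢ/kT = 0, 2.3929.
Z = Σ gᵢe^(−Eᵢ/kT) = 3·e^(−0) + 2·e^(−2.3929) = 3.0000 + 0.18273 = 3.1827.
F = −kT ln Z = −0.0112 × ln(3.1827) = −0.0112 × 1.1577 = -0.0130 eV.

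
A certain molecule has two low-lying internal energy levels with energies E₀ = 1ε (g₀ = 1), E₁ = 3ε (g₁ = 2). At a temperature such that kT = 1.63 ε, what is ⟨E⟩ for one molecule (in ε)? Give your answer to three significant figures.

Eᵢ/kT = 0.61350, 1.8405.
Z = Σ gᵢe^(−Eᵢ/kT) = 1·e^(−0.61350) + 2·e^(−1.8405) = 0.54145 + 0.31748 = 0.85893.
⟨E⟩ = Σ Eᵢ gᵢe^(−Eᵢ/kT) / Z = (1·0.54145 + 3·0.31748) / 0.85893 = 1.74 ε.

1.74 ε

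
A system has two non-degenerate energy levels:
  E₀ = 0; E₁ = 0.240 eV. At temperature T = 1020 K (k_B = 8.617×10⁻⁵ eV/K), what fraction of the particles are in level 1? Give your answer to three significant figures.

0.0612

k_BT = 8.617×10⁻⁵ × 1020 K = 0.087893 eV.
Eᵢ/kT = 0, 2.7306.
Z = Σ e^(−Eᵢ/kT) = e^(−0) + e^(−2.7306) = 1.0000 + 0.065180 = 1.0652.
P₁ = e^(−E₁/kT) / Z = 0.065180/1.0652 = 0.0612.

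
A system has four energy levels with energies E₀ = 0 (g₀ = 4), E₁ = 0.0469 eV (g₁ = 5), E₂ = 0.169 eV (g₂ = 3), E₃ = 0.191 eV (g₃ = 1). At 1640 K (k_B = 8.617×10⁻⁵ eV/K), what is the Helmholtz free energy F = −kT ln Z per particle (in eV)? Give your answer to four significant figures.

-0.3066 eV

k_BT = 8.617×10⁻⁵ × 1640 K = 0.141319 eV.
Eᵢ/kT = 0, 0.331873, 1.19588, 1.35155.
Z = Σ gᵢe^(−Eᵢ/kT) = 4·e^(−0) + 5·e^(−0.331873) + 3·e^(−1.19588) + 1·e^(−1.35155) = 4.00000 + 3.58789 + 0.907313 + 0.258839 = 8.75404.
F = −kT ln Z = −0.141319 × ln(8.75404) = −0.141319 × 2.16952 = -0.3066 eV.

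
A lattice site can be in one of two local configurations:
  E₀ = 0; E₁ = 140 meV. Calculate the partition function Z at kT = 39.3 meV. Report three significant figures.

Z = 1.03

Eᵢ/kT = 0, 3.5623.
Z = Σ e^(−Eᵢ/kT) = e^(−0) + e^(−3.5623) = 1.0000 + 0.028373 = 1.0284.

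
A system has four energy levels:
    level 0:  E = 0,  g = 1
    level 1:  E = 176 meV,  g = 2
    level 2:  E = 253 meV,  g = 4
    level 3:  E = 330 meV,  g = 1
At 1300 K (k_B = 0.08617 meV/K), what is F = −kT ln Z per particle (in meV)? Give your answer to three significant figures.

k_BT = 0.08617 × 1300 K = 112.02 meV.
Eᵢ/kT = 0, 1.5711, 2.2585, 2.9459.
Z = Σ gᵢe^(−Eᵢ/kT) = 1·e^(−0) + 2·e^(−1.5711) + 4·e^(−2.2585) + 1·e^(−2.9459) = 1.0000 + 0.41563 + 0.41803 + 0.052555 = 1.8862.
F = −kT ln Z = −112.02 × ln(1.8862) = −112.02 × 0.63456 = -71.1 meV.

-71.1 meV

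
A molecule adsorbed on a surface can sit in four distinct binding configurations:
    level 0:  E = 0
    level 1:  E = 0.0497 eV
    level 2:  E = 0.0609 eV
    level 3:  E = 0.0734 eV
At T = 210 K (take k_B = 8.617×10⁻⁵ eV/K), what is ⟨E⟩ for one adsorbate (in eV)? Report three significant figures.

0.00588 eV

k_BT = 8.617×10⁻⁵ × 210 K = 0.018096 eV.
Eᵢ/kT = 0, 2.7465, 3.3654, 4.0561.
Z = Σ e^(−Eᵢ/kT) = e^(−0) + e^(−2.7465) + e^(−3.3654) + e^(−4.0561) = 1.0000 + 0.064152 + 0.034548 + 0.017316 = 1.1160.
⟨E⟩ = Σ Eᵢ e^(−Eᵢ/kT) / Z = (0·1.0000 + 0.0497·0.064152 + 0.0609·0.034548 + 0.0734·0.017316) / 1.1160 = 0.00588 eV.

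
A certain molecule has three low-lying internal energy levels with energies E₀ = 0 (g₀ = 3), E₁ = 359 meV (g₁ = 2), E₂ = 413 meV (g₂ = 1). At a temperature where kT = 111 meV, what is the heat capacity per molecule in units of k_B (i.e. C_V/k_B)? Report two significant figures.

Eᵢ/kT = 0, 3.234, 3.721.
Z = Σ gᵢe^(−Eᵢ/kT) = 3·e^(−0) + 2·e^(−3.234) + 1·e^(−3.721) = 3.000 + 0.07880 + 0.02421 = 3.103.
⟨E⟩ = 12.34 meV, ⟨E²⟩ = 4604 meV².
C_V/k_B = (⟨E²⟩ − ⟨E⟩²)/(kT)² = (4604 − 152.3)/12320 = 0.36.

0.36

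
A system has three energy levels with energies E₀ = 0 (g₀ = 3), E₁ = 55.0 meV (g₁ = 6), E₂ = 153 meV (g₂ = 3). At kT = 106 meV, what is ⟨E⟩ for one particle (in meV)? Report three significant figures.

41.9 meV

Eᵢ/kT = 0, 0.51887, 1.4434.
Z = Σ gᵢe^(−Eᵢ/kT) = 3·e^(−0) + 6·e^(−0.51887) + 3·e^(−1.4434) = 3.0000 + 3.5712 + 0.70837 = 7.2796.
⟨E⟩ = Σ Eᵢ gᵢe^(−Eᵢ/kT) / Z = (0·3.0000 + 55.0·3.5712 + 153·0.70837) / 7.2796 = 41.9 meV.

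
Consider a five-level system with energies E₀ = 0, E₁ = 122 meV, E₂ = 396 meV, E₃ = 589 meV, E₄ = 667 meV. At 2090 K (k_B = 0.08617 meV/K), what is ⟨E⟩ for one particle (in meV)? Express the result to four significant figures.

86.06 meV

k_BT = 0.08617 × 2090 K = 180.095 meV.
Eᵢ/kT = 0, 0.677420, 2.19884, 3.27050, 3.70360.
Z = Σ e^(−Eᵢ/kT) = e^(−0) + e^(−0.677420) + e^(−2.19884) + e^(−3.27050) + e^(−3.70360) = 1.00000 + 0.507926 + 0.110932 + 0.0379874 + 0.0246347 = 1.68148.
⟨E⟩ = Σ Eᵢ e^(−Eᵢ/kT) / Z = (0·1.00000 + 122·0.507926 + 396·0.110932 + 589·0.0379874 + 667·0.0246347) / 1.68148 = 86.06 meV.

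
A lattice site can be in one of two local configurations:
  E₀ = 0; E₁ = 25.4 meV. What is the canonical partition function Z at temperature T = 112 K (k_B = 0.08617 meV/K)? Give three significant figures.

k_BT = 0.08617 × 112 K = 9.6510 meV.
Eᵢ/kT = 0, 2.6319.
Z = Σ e^(−Eᵢ/kT) = e^(−0) + e^(−2.6319) = 1.0000 + 0.071942 = 1.0719.

Z = 1.07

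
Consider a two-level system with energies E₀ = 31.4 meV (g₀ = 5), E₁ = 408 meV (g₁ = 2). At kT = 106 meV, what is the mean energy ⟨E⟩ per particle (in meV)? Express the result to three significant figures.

Eᵢ/kT = 0.29623, 3.8491.
Z = Σ gᵢe^(−Eᵢ/kT) = 5·e^(−0.29623) + 2·e^(−3.8491) = 3.7181 + 0.042598 = 3.7607.
⟨E⟩ = Σ Eᵢ gᵢe^(−Eᵢ/kT) / Z = (31.4·3.7181 + 408·0.042598) / 3.7607 = 35.7 meV.

35.7 meV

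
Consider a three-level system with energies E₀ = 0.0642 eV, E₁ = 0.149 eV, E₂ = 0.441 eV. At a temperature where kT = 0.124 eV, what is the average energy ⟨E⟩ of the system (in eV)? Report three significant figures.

0.103 eV

Eᵢ/kT = 0.51774, 1.2016, 3.5565.
Z = Σ e^(−Eᵢ/kT) = e^(−0.51774) + e^(−1.2016) + e^(−3.5565) = 0.59587 + 0.30071 + 0.028539 = 0.92512.
⟨E⟩ = Σ Eᵢ e^(−Eᵢ/kT) / Z = (0.0642·0.59587 + 0.149·0.30071 + 0.441·0.028539) / 0.92512 = 0.103 eV.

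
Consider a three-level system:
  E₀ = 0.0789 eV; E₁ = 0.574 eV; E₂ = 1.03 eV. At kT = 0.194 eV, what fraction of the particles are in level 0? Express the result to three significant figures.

Eᵢ/kT = 0.40670, 2.9588, 5.3093.
Z = Σ e^(−Eᵢ/kT) = e^(−0.40670) + e^(−2.9588) + e^(−5.3093) = 0.66584 + 0.051881 + 0.0049454 = 0.72267.
P₀ = e^(−E₀/kT) / Z = 0.66584/0.72267 = 0.921.

0.921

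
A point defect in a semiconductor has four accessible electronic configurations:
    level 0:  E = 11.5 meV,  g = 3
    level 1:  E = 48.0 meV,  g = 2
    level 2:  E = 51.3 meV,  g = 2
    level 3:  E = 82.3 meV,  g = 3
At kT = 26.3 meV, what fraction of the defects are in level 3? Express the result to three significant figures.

Eᵢ/kT = 0.43726, 1.8251, 1.9506, 3.1293.
Z = Σ gᵢe^(−Eᵢ/kT) = 3·e^(−0.43726) + 2·e^(−1.8251) + 2·e^(−1.9506) + 3·e^(−3.1293) = 1.9374 + 0.32240 + 0.28438 + 0.13125 = 2.6754.
P₃ = g₃ e^(−E₃/kT) / Z = 0.13125/2.6754 = 0.0491.

0.0491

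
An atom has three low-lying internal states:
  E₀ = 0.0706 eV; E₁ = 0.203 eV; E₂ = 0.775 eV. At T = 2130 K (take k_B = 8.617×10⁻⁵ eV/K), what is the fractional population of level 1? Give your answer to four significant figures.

0.3224

k_BT = 8.617×10⁻⁵ × 2130 K = 0.183542 eV.
Eᵢ/kT = 0.384653, 1.10601, 4.22247.
Z = Σ e^(−Eᵢ/kT) = e^(−0.384653) + e^(−1.10601) + e^(−4.22247) = 0.680687 + 0.330877 + 0.0146624 = 1.02623.
P₁ = e^(−E₁/kT) / Z = 0.330877/1.02623 = 0.3224.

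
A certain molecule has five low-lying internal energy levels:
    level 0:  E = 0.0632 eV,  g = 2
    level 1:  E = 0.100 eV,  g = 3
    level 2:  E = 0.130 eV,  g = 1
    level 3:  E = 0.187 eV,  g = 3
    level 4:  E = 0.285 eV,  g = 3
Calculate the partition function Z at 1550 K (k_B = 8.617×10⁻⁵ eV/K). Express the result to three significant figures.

Z = 4.14

k_BT = 8.617×10⁻⁵ × 1550 K = 0.13356 eV.
Eᵢ/kT = 0.47320, 0.74873, 0.97335, 1.4001, 2.1339.
Z = Σ gᵢe^(−Eᵢ/kT) = 2·e^(−0.47320) + 3·e^(−0.74873) + 1·e^(−0.97335) + 3·e^(−1.4001) + 3·e^(−2.1339) = 1.2460 + 1.4189 + 0.37782 + 0.73972 + 0.35512 = 4.1376.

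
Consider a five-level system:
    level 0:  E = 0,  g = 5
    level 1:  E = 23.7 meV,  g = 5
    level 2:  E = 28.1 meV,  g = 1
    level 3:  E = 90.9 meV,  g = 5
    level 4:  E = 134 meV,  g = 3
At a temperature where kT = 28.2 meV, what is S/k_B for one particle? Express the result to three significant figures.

Eᵢ/kT = 0, 0.84043, 0.99645, 3.2234, 4.7518.
Z = Σ gᵢe^(−Eᵢ/kT) = 5·e^(−0) + 5·e^(−0.84043) + 1·e^(−0.99645) + 5·e^(−3.2234) + 3·e^(−4.7518) = 5.0000 + 2.1576 + 0.36919 + 0.19910 + 0.025908 = 7.7518.
⟨E⟩ = Σ EᵢPᵢ = 10.717 meV.
S/k_B = ln Z + ⟨E⟩/kT = ln(7.7518) + 10.717/28.2 = 2.0479 + 0.38004 = 2.43.

2.43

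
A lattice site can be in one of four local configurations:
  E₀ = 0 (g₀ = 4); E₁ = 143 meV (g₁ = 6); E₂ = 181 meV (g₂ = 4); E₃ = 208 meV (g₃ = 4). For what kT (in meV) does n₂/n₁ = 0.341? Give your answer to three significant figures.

56.7 meV

n₂/n₁ = (g₂/g₁) exp[−(E₂−E₁)/kT] = 0.341.
⇒ (E₂−E₁)/kT = ln((4/6)/0.341) = ln(1.9550) = 0.67039.
kT = 38 meV / 0.67039 = 56.7 meV.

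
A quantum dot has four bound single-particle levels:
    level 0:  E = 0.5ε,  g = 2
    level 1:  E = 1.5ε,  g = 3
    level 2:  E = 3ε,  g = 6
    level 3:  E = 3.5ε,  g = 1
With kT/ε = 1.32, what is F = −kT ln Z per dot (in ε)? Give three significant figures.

Eᵢ/kT = 0.37879, 1.1364, 2.2727, 2.6515.
Z = Σ gᵢe^(−Eᵢ/kT) = 2·e^(−0.37879) + 3·e^(−1.1364) + 6·e^(−2.2727) + 1·e^(−2.6515) = 1.3694 + 0.96292 + 0.61820 + 0.070545 = 3.0211.
F = −kT ln Z = −1.32 × ln(3.0211) = −1.32 × 1.1056 = -1.46 ε.

-1.46 ε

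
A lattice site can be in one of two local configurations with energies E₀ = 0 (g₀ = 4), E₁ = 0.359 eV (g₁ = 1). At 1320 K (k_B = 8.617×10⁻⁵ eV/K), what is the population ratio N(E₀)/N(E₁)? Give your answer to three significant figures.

93.9

k_BT = 8.617×10⁻⁵ × 1320 K = 0.11374 eV.
n₀/n₁ = (g₀/g₁) exp[−(E₀−E₁)/kT] = (4/1) × exp(−(-0.359 eV)/(0.11374 eV)) = (4/1) × exp(3.1563) = 93.9.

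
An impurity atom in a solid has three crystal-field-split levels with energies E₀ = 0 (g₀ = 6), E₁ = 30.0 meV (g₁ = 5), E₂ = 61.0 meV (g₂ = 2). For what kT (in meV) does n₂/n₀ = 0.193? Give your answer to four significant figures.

111.6 meV

n₂/n₀ = (g₂/g₀) exp[−(E₂−E₀)/kT] = 0.193.
⇒ (E₂−E₀)/kT = ln((2/6)/0.193) = ln(1.72712) = 0.546455.
kT = 61.0 meV / 0.546455 = 111.6 meV.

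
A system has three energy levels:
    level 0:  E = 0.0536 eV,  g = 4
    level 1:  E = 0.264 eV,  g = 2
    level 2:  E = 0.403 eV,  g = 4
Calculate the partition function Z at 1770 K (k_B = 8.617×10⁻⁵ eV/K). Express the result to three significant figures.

k_BT = 8.617×10⁻⁵ × 1770 K = 0.15252 eV.
Eᵢ/kT = 0.35143, 1.7309, 2.6423.
Z = Σ gᵢe^(−Eᵢ/kT) = 4·e^(−0.35143) + 2·e^(−1.7309) + 4·e^(−2.6423) = 2.8147 + 0.35425 + 0.28479 = 3.4537.

Z = 3.45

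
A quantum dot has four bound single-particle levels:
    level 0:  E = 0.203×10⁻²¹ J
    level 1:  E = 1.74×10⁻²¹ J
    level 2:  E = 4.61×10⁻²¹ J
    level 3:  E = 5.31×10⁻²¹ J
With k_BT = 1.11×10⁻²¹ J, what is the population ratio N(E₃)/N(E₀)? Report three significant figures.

0.0100

n₃/n₀ = exp[−(E₃−E₀)/kT] = exp(−(5.107 ×10⁻²¹ J)/(1.11 ×10⁻²¹ J)) = exp(-4.6009) = 0.0100.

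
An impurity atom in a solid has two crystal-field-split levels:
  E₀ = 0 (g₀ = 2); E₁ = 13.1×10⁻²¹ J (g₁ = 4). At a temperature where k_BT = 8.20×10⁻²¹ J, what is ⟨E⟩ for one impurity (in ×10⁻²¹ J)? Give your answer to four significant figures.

3.775 ×10⁻²¹ J

Eᵢ/kT = 0, 1.59756.
Z = Σ gᵢe^(−Eᵢ/kT) = 2·e^(−0) + 4·e^(−1.59756) = 2.00000 + 0.809559 = 2.80956.
⟨E⟩ = Σ Eᵢ gᵢe^(−Eᵢ/kT) / Z = (0·2.00000 + 13.1·0.809559) / 2.80956 = 3.775 ×10⁻²¹ J.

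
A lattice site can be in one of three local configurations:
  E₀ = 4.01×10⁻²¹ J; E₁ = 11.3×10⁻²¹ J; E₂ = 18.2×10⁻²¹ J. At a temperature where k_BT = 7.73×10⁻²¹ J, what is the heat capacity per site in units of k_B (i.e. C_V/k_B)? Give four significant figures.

0.3890

Eᵢ/kT = 0.518758, 1.46184, 2.35446.
Z = Σ e^(−Eᵢ/kT) = e^(−0.518758) + e^(−1.46184) + e^(−2.35446) = 0.595259 + 0.231809 + 0.0949448 = 0.922013.
⟨E⟩ = 7.30405, ⟨E²⟩ = 76.5944.
C_V/k_B = (⟨E²⟩ − ⟨E⟩²)/(kT)² = (76.5944 − 53.3491)/59.7529 = 0.3890.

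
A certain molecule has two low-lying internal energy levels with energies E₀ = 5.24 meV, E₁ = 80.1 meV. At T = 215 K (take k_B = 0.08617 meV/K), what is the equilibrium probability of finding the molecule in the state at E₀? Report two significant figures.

k_BT = 0.08617 × 215 K = 18.53 meV.
Eᵢ/kT = 0.2828, 4.323.
Z = Σ e^(−Eᵢ/kT) = e^(−0.2828) + e^(−4.323) = 0.7537 + 0.01326 = 0.7670.
P₀ = e^(−E₀/kT) / Z = 0.7537/0.7670 = 0.98.

0.98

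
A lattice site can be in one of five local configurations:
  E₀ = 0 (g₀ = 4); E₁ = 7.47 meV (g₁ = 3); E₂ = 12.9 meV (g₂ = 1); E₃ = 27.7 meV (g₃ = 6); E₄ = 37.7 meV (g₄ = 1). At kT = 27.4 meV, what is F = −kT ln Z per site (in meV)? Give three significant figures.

Eᵢ/kT = 0, 0.27263, 0.47080, 1.0109, 1.3759.
Z = Σ gᵢe^(−Eᵢ/kT) = 4·e^(−0) + 3·e^(−0.27263) + 1·e^(−0.47080) + 6·e^(−1.0109) + 1·e^(−1.3759) = 4.0000 + 2.2841 + 0.62450 + 2.1833 + 0.25261 = 9.3445.
F = −kT ln Z = −27.4 × ln(9.3445) = −27.4 × 2.2348 = -61.2 meV.

-61.2 meV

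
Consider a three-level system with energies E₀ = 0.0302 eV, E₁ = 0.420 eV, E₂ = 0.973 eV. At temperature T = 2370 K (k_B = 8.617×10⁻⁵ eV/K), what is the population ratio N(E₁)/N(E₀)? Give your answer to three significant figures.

k_BT = 8.617×10⁻⁵ × 2370 K = 0.20422 eV.
n₁/n₀ = exp[−(E₁−E₀)/kT] = exp(−(0.3898 eV)/(0.20422 eV)) = exp(-1.9087) = 0.148.

0.148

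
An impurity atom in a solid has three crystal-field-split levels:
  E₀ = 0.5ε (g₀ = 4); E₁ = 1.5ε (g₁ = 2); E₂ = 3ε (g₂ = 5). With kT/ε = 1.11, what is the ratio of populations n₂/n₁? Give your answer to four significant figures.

n₂/n₁ = (g₂/g₁) exp[−(E₂−E₁)/kT] = (5/2) × exp(−(1.5ε)/(1.11ε)) = (5/2) × exp(-1.35135) = 0.6472.

0.6472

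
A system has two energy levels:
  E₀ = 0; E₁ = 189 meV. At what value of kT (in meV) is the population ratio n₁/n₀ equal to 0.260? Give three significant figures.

140 meV

n₁/n₀ = exp[−(E₁−E₀)/kT] = 0.260.
⇒ (E₁−E₀)/kT = ln(1/0.260) = ln(3.8462) = 1.3471.
kT = 189 meV / 1.3471 = 140 meV.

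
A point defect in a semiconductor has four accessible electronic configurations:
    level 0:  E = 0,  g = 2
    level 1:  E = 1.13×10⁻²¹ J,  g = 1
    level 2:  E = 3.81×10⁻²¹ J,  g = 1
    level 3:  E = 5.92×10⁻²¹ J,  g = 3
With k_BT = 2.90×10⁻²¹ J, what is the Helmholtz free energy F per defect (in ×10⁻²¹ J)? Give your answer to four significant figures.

Eᵢ/kT = 0, 0.389655, 1.31379, 2.04138.
Z = Σ gᵢe^(−Eᵢ/kT) = 2·e^(−0) + 1·e^(−0.389655) + 1·e^(−1.31379) + 3·e^(−2.04138) = 2.00000 + 0.677290 + 0.268799 + 0.389548 = 3.33564.
F = −kT ln Z = −2.90 × ln(3.33564) = −2.90 × 1.20466 = -3.494 ×10⁻²¹ J.

-3.494 ×10⁻²¹ J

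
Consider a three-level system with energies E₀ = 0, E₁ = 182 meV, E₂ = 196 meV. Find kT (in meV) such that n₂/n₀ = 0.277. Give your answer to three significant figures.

153 meV

n₂/n₀ = exp[−(E₂−E₀)/kT] = 0.277.
⇒ (E₂−E₀)/kT = ln(1/0.277) = ln(3.6101) = 1.2837.
kT = 196 meV / 1.2837 = 153 meV.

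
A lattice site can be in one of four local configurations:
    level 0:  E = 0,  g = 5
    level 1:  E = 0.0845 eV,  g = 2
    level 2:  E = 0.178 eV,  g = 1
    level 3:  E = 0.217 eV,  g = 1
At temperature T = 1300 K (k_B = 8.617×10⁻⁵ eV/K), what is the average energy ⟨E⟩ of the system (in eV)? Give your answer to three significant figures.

0.0234 eV

k_BT = 8.617×10⁻⁵ × 1300 K = 0.11202 eV.
Eᵢ/kT = 0, 0.75433, 1.5890, 1.9372.
Z = Σ gᵢe^(−Eᵢ/kT) = 5·e^(−0) + 2·e^(−0.75433) + 1·e^(−1.5890) + 1·e^(−1.9372) = 5.0000 + 0.94065 + 0.20413 + 0.14411 = 6.2889.
⟨E⟩ = Σ Eᵢ gᵢe^(−Eᵢ/kT) / Z = (0·5.0000 + 0.0845·0.94065 + 0.178·0.20413 + 0.217·0.14411) / 6.2889 = 0.0234 eV.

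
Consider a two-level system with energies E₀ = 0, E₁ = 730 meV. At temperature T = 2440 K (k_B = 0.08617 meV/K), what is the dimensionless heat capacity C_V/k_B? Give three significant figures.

0.352

k_BT = 0.08617 × 2440 K = 210.25 meV.
Eᵢ/kT = 0, 3.4721.
Z = Σ e^(−Eᵢ/kT) = e^(−0) + e^(−3.4721) = 1.0000 + 0.031052 = 1.0311.
⟨E⟩ = 21.984 meV, ⟨E²⟩ = 16049 meV².
C_V/k_B = (⟨E²⟩ − ⟨E⟩²)/(kT)² = (16049 − 483.30)/44205 = 0.352.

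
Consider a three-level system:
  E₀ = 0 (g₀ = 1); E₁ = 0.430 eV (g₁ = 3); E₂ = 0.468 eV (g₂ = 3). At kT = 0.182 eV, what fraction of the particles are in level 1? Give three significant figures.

0.187

Eᵢ/kT = 0, 2.3626, 2.5714.
Z = Σ gᵢe^(−Eᵢ/kT) = 1·e^(−0) + 3·e^(−2.3626) + 3·e^(−2.5714) = 1.0000 + 0.28253 + 0.22929 = 1.5118.
P₁ = g₁ e^(−E₁/kT) / Z = 0.28253/1.5118 = 0.187.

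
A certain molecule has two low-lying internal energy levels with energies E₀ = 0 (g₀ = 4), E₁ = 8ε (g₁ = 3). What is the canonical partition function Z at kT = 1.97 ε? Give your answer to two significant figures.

Eᵢ/kT = 0, 4.061.
Z = Σ gᵢe^(−Eᵢ/kT) = 4·e^(−0) + 3·e^(−4.061) = 4.000 + 0.05170 = 4.052.

Z = 4.1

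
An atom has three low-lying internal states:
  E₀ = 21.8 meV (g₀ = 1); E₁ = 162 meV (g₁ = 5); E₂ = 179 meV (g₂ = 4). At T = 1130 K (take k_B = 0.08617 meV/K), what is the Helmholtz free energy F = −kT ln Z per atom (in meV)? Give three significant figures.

k_BT = 0.08617 × 1130 K = 97.372 meV.
Eᵢ/kT = 0.22388, 1.6637, 1.8383.
Z = Σ gᵢe^(−Eᵢ/kT) = 1·e^(−0.22388) + 5·e^(−1.6637) + 4·e^(−1.8383) = 0.79941 + 0.94718 + 0.63635 = 2.3829.
F = −kT ln Z = −97.372 × ln(2.3829) = −97.372 × 0.86832 = -84.6 meV.

-84.6 meV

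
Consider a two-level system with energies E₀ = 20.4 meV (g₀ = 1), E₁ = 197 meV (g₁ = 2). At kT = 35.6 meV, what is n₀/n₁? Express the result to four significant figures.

n₀/n₁ = (g₀/g₁) exp[−(E₀−E₁)/kT] = (1/2) × exp(−(-176.6 meV)/(35.6 meV)) = (1/2) × exp(4.96067) = 71.34.

71.34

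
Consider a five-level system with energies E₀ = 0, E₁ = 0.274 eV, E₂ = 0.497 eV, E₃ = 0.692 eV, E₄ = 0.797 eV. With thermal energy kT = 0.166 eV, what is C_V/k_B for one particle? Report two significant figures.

0.93

Eᵢ/kT = 0, 1.651, 2.994, 4.169, 4.801.
Z = Σ e^(−Eᵢ/kT) = e^(−0) + e^(−1.651) + e^(−2.994) + e^(−4.169) + e^(−4.801) = 1.000 + 0.1919 + 0.05009 + 0.01547 + 0.008222 = 1.266.
⟨E⟩ = 0.07483 eV, ⟨E²⟩ = 0.03113 eV².
C_V/k_B = (⟨E²⟩ − ⟨E⟩²)/(kT)² = (0.03113 − 0.005600)/0.02756 = 0.93.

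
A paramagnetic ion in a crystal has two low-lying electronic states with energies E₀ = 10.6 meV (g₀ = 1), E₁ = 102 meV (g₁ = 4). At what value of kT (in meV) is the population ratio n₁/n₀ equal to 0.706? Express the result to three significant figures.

n₁/n₀ = (g₁/g₀) exp[−(E₁−E₀)/kT] = 0.706.
⇒ (E₁−E₀)/kT = ln((4/1)/0.706) = ln(5.6657) = 1.7344.
kT = 91.4 meV / 1.7344 = 52.7 meV.

52.7 meV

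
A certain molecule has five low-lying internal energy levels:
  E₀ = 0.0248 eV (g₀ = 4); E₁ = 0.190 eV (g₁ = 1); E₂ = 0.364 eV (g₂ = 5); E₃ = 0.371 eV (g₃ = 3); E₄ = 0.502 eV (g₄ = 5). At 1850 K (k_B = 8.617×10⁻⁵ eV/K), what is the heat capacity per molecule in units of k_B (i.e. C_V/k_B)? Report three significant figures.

k_BT = 8.617×10⁻⁵ × 1850 K = 0.15941 eV.
Eᵢ/kT = 0.15557, 1.1919, 2.2834, 2.3273, 3.1491.
Z = Σ gᵢe^(−Eᵢ/kT) = 4·e^(−0.15557) + 1·e^(−1.1919) + 5·e^(−2.2834) + 3·e^(−2.3273) + 5·e^(−3.1491) = 3.4237 + 0.30364 + 0.50969 + 0.29268 + 0.21445 = 4.7442.
⟨E⟩ = 0.11474 eV, ⟨E²⟩ = 0.036872 eV².
C_V/k_B = (⟨E²⟩ − ⟨E⟩²)/(kT)² = (0.036872 − 0.013165)/0.025412 = 0.933.

0.933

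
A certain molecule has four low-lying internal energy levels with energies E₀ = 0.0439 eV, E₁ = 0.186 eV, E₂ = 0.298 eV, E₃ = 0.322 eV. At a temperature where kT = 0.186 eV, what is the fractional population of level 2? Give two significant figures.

Eᵢ/kT = 0.2360, 1.000, 1.602, 1.731.
Z = Σ e^(−Eᵢ/kT) = e^(−0.2360) + e^(−1.000) + e^(−1.602) + e^(−1.731) = 0.7898 + 0.3679 + 0.2015 + 0.1771 = 1.536.
P₂ = e^(−E₂/kT) / Z = 0.2015/1.536 = 0.13.

0.13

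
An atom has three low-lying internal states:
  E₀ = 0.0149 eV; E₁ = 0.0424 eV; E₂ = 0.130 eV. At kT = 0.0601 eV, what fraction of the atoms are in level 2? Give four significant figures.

Eᵢ/kT = 0.247920, 0.705491, 2.16306.
Z = Σ e^(−Eᵢ/kT) = e^(−0.247920) + e^(−0.705491) + e^(−2.16306) = 0.780422 + 0.493866 + 0.114973 = 1.38926.
P₂ = e^(−E₂/kT) / Z = 0.114973/1.38926 = 0.08276.

0.08276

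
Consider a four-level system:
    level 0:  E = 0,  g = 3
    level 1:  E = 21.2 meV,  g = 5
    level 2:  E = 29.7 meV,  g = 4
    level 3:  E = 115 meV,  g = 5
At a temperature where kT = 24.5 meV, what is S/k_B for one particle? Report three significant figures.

2.40

Eᵢ/kT = 0, 0.86531, 1.2122, 4.6939.
Z = Σ gᵢe^(−Eᵢ/kT) = 3·e^(−0) + 5·e^(−0.86531) + 4·e^(−1.2122) + 5·e^(−4.6939) = 3.0000 + 2.1046 + 1.1902 + 0.045755 = 6.3406.
⟨E⟩ = Σ EᵢPᵢ = 13.442 meV.
S/k_B = ln Z + ⟨E⟩/kT = ln(6.3406) + 13.442/24.5 = 1.8470 + 0.54865 = 2.40.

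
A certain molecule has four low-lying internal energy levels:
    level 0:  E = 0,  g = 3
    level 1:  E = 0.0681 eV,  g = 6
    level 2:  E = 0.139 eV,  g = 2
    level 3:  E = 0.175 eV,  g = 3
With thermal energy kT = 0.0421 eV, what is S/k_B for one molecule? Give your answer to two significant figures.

2.0

Eᵢ/kT = 0, 1.618, 3.302, 4.157.
Z = Σ gᵢe^(−Eᵢ/kT) = 3·e^(−0) + 6·e^(−1.618) + 2·e^(−3.302) + 3·e^(−4.157) = 3.000 + 1.190 + 0.07362 + 0.04696 = 4.311.
⟨E⟩ = Σ EᵢPᵢ = 0.02308 eV.
S/k_B = ln Z + ⟨E⟩/kT = ln(4.311) + 0.02308/0.0421 = 1.461 + 0.5482 = 2.0.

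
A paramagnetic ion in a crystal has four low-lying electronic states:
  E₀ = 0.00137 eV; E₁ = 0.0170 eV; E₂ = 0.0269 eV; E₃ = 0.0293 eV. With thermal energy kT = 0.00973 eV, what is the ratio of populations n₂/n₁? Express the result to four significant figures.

n₂/n₁ = exp[−(E₂−E₁)/kT] = exp(−(0.0099 eV)/(0.00973 eV)) = exp(-1.01747) = 0.3615.

0.3615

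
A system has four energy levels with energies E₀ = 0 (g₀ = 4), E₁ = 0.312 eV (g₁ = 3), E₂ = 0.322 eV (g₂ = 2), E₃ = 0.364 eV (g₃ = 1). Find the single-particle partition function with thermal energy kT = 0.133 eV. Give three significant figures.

Eᵢ/kT = 0, 2.3459, 2.4211, 2.7368.
Z = Σ gᵢe^(−Eᵢ/kT) = 4·e^(−0) + 3·e^(−2.3459) + 2·e^(−2.4211) + 1·e^(−2.7368) = 4.0000 + 0.28728 + 0.17765 + 0.064777 = 4.5297.

Z = 4.53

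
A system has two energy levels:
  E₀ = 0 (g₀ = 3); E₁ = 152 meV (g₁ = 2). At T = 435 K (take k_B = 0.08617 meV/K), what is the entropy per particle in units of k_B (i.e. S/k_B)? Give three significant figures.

k_BT = 0.08617 × 435 K = 37.484 meV.
Eᵢ/kT = 0, 4.0551.
Z = Σ gᵢe^(−Eᵢ/kT) = 3·e^(−0) + 2·e^(−4.0551) = 3.0000 + 0.034667 = 3.0347.
⟨E⟩ = Σ EᵢPᵢ = 1.7364 meV.
S/k_B = ln Z + ⟨E⟩/kT = ln(3.0347) + 1.7364/37.484 = 1.1101 + 0.046324 = 1.16.

1.16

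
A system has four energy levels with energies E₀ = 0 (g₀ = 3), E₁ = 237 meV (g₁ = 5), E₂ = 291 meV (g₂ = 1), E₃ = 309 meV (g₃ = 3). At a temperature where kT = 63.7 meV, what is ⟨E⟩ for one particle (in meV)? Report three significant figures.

Eᵢ/kT = 0, 3.7206, 4.5683, 4.8509.
Z = Σ gᵢe^(−Eᵢ/kT) = 3·e^(−0) + 5·e^(−3.7206) + 1·e^(−4.5683) + 3·e^(−4.8509) = 3.0000 + 0.12110 + 0.010376 + 0.023464 = 3.1549.
⟨E⟩ = Σ Eᵢ gᵢe^(−Eᵢ/kT) / Z = (0·3.0000 + 237·0.12110 + 291·0.010376 + 309·0.023464) / 3.1549 = 12.4 meV.

12.4 meV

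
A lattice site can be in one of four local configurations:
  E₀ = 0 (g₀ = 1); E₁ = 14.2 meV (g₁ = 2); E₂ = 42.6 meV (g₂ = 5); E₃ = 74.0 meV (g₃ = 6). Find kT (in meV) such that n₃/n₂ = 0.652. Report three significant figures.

n₃/n₂ = (g₃/g₂) exp[−(E₃−E₂)/kT] = 0.652.
⇒ (E₃−E₂)/kT = ln((6/5)/0.652) = ln(1.8405) = 0.61004.
kT = 31.4 meV / 0.61004 = 51.5 meV.

51.5 meV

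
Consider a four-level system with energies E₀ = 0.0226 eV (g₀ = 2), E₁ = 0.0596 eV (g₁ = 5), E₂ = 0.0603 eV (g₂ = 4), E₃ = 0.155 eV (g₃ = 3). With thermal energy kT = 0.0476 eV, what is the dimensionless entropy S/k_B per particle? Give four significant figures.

Eᵢ/kT = 0.474790, 1.25210, 1.26681, 3.25630.
Z = Σ gᵢe^(−Eᵢ/kT) = 2·e^(−0.474790) + 5·e^(−1.25210) + 4·e^(−1.26681) + 3·e^(−3.25630) = 1.24403 + 1.42952 + 1.12692 + 0.115592 = 3.91606.
⟨E⟩ = Σ EᵢPᵢ = 0.0508635 eV.
S/k_B = ln Z + ⟨E⟩/kT = ln(3.91606) + 0.0508635/0.0476 = 1.36509 + 1.06856 = 2.434.

2.434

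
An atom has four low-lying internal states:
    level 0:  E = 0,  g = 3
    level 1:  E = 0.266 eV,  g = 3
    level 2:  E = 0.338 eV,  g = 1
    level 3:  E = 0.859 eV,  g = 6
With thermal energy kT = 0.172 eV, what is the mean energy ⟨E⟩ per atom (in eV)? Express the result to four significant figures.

0.06604 eV

Eᵢ/kT = 0, 1.54651, 1.96512, 4.99419.
Z = Σ gᵢe^(−Eᵢ/kT) = 3·e^(−0) + 3·e^(−1.54651) + 1·e^(−1.96512) + 6·e^(−4.99419) = 3.00000 + 0.638970 + 0.140139 + 0.0406633 = 3.81977.
⟨E⟩ = Σ Eᵢ gᵢe^(−Eᵢ/kT) / Z = (0·3.00000 + 0.266·0.638970 + 0.338·0.140139 + 0.859·0.0406633) / 3.81977 = 0.06604 eV.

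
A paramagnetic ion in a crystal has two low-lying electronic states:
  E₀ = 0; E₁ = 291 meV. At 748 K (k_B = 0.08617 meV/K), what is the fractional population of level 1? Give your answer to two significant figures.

k_BT = 0.08617 × 748 K = 64.46 meV.
Eᵢ/kT = 0, 4.514.
Z = Σ e^(−Eᵢ/kT) = e^(−0) + e^(−4.514) = 1.000 + 0.01095 = 1.011.
P₁ = e^(−E₁/kT) / Z = 0.01095/1.011 = 0.011.

0.011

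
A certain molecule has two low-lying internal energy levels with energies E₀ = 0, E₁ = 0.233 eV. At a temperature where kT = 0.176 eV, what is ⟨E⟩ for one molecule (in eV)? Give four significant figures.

Eᵢ/kT = 0, 1.32386.
Z = Σ e^(−Eᵢ/kT) = e^(−0) + e^(−1.32386) = 1.00000 + 0.266106 = 1.26611.
⟨E⟩ = Σ Eᵢ e^(−Eᵢ/kT) / Z = (0·1.00000 + 0.233·0.266106) / 1.26611 = 0.04897 eV.

0.04897 eV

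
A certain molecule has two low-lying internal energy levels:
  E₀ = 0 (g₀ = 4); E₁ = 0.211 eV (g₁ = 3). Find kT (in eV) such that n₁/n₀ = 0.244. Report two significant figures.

n₁/n₀ = (g₁/g₀) exp[−(E₁−E₀)/kT] = 0.244.
⇒ (E₁−E₀)/kT = ln((3/4)/0.244) = ln(3.074) = 1.123.
kT = 0.211 eV / 1.123 = 0.19 eV.

0.19 eV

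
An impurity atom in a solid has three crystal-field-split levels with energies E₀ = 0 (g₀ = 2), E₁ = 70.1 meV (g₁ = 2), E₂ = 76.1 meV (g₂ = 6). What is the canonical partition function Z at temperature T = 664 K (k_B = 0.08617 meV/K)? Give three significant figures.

Z = 4.17

k_BT = 0.08617 × 664 K = 57.217 meV.
Eᵢ/kT = 0, 1.2252, 1.3300.
Z = Σ gᵢe^(−Eᵢ/kT) = 2·e^(−0) + 2·e^(−1.2252) + 6·e^(−1.3300) = 2.0000 + 0.58740 + 1.5869 = 4.1743.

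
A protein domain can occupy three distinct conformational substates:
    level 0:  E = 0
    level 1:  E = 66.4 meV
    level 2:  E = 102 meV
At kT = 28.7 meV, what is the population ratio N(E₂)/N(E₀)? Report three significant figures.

0.0286

n₂/n₀ = exp[−(E₂−E₀)/kT] = exp(−(102 meV)/(28.7 meV)) = exp(-3.5540) = 0.0286.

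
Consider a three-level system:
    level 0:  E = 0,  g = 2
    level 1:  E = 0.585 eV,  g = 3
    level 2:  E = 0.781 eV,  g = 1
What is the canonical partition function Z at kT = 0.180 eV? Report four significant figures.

Eᵢ/kT = 0, 3.25000, 4.33889.
Z = Σ gᵢe^(−Eᵢ/kT) = 2·e^(−0) + 3·e^(−3.25000) + 1·e^(−4.33889) = 2.00000 + 0.116323 + 0.0130510 = 2.12937.

Z = 2.129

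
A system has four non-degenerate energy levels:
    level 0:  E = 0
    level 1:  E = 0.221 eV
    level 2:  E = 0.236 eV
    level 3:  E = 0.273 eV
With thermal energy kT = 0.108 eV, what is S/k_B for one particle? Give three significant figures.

Eᵢ/kT = 0, 2.0463, 2.1852, 2.5278.
Z = Σ e^(−Eᵢ/kT) = e^(−0) + e^(−2.0463) + e^(−2.1852) + e^(−2.5278) = 1.0000 + 0.12921 + 0.11246 + 0.079834 = 1.3215.
⟨E⟩ = Σ EᵢPᵢ = 0.058184 eV.
S/k_B = ln Z + ⟨E⟩/kT = ln(1.3215) + 0.058184/0.108 = 0.27877 + 0.53874 = 0.818.

0.818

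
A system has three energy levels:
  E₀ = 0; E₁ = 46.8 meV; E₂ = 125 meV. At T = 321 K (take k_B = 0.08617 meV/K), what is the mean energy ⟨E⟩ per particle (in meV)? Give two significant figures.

k_BT = 0.08617 × 321 K = 27.66 meV.
Eᵢ/kT = 0, 1.692, 4.519.
Z = Σ e^(−Eᵢ/kT) = e^(−0) + e^(−1.692) + e^(−4.519) = 1.000 + 0.1842 + 0.01090 = 1.195.
⟨E⟩ = Σ Eᵢ e^(−Eᵢ/kT) / Z = (0·1.000 + 46.8·0.1842 + 125·0.01090) / 1.195 = 8.4 meV.

8.4 meV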